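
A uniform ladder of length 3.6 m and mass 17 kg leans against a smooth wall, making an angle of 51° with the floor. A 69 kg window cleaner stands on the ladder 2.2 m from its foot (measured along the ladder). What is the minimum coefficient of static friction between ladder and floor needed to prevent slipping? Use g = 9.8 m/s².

μ_min ≈ 0.477

Take moments about the foot of the ladder.
Ladder weight 17×9.8 = 166.6 N acts at 1.8 m along the ladder; its horizontal arm is 1.8·cos51° = 1.133 m → τ = 188.8 N·m clockwise.
Window cleaner: 69×9.8 = 676.2 N at 2.2 m → arm 1.385 m → τ = 936.5 N·m clockwise.
Wall normal N acts horizontally at the top; its moment arm is the height L sinθ = 3.6·sin51° = 2.798 m, counterclockwise.
For rotational equilibrium, N × 2.798 = 1125, so N = 402.1 N.
ΣFx = 0 ⇒ f = N_wall = 402.1 N. ΣFy = 0 ⇒ N_floor = 842.8 N.
μ_min = f / N_floor = 402.1 / 842.8 = 0.477.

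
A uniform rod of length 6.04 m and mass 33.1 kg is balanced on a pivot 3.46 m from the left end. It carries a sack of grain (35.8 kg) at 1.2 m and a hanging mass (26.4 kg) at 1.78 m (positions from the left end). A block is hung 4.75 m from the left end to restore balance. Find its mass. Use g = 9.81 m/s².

m ≈ 108 kg

Take moments about the pivot (at 3.46 m from the left end).
Beam weight: 33.1 × 9.81 = 324.7 N down at 3.02 m → arm 0.44 m, τ = 324.7 × 0.44 = 142.9 N·m counterclockwise.
Sack of grain: 35.8 × 9.81 = 351.2 N down at 1.2 m → arm 2.26 m, τ = 351.2 × 2.26 = 793.7 N·m counterclockwise.
Hanging mass: 26.4 × 9.81 = 259 N down at 1.78 m → arm 1.68 m, τ = 259 × 1.68 = 435.1 N·m counterclockwise.
Net moment of known loads = 1372 N·m counterclockwise.
An unknown mass m at 4.75 m has arm 1.29 m; its moment is m·g·1.29 clockwise.
For rotational equilibrium, m × 9.81 × 1.29 = 1372, so m = 1372 / (9.81 × 1.29) = 108 kg.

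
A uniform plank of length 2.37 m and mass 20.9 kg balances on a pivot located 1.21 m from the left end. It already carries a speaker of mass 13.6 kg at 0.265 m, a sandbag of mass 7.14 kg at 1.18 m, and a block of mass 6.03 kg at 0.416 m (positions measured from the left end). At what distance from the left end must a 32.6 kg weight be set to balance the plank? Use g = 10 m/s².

x ≈ 1.77 m from the left end

Take moments about the pivot (at 1.21 m from the left end).
Beam weight: 20.9 × 10 = 209 N down at 1.185 m → arm 0.025 m, τ = 209 × 0.025 = 5.225 N·m counterclockwise.
Speaker: 13.6 × 10 = 136 N down at 0.265 m → arm 0.945 m, τ = 136 × 0.945 = 128.5 N·m counterclockwise.
Sandbag: 7.14 × 10 = 71.4 N down at 1.18 m → arm 0.03 m, τ = 71.4 × 0.03 = 2.142 N·m counterclockwise.
Block: 6.03 × 10 = 60.3 N down at 0.416 m → arm 0.794 m, τ = 60.3 × 0.794 = 47.88 N·m counterclockwise.
Net moment of existing loads = 183.7 N·m counterclockwise.
The weight weighs 32.6 × 10 = 326 N and must supply an equal clockwise moment, so its lever arm about the pivot is 183.7 / 326 = 0.563 m.
That puts it at 1.21 + 0.563 = 1.77 m from the left end.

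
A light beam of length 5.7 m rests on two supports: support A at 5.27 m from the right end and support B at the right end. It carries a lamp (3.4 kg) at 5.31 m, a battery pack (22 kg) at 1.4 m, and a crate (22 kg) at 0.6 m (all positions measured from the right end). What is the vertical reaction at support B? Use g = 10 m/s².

R_B ≈ 356 N

Take moments about support A.
Lamp: 3.4 × 10 = 34 N down at 5.31 m → arm 0.04 m, τ = 34 × 0.04 = 1.36 N·m counterclockwise.
Battery pack: 22 × 10 = 220 N down at 1.4 m → arm 3.87 m, τ = 220 × 3.87 = 851.4 N·m clockwise.
Crate: 22 × 10 = 220 N down at 0.6 m → arm 4.67 m, τ = 220 × 4.67 = 1027 N·m clockwise.
Net load moment about support A = 1877 N·m clockwise.
Reaction R at support B is upward at 0 m, arm 5.27 m → moment R × 5.27 counterclockwise.
Στ = 0 ⇒ R × 5.27 = 1877 ⇒ R = 356 N.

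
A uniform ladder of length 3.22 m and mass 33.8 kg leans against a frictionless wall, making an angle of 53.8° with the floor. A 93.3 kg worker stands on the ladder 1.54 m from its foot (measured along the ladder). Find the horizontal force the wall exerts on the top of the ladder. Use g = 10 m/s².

N_wall ≈ 450 N

Sum moments about the foot of the ladder (the floor normal and friction both act there and drop out).
Ladder weight 33.8×10 = 338 N acts at 1.61 m along the ladder; its horizontal arm is 1.61·cos53.8° = 0.9509 m → τ = 321.4 N·m clockwise.
Worker: 93.3×10 = 933 N at 1.54 m → arm 0.9095 m → τ = 848.6 N·m clockwise.
Wall normal N acts horizontally at the top; its moment arm is the height L sinθ = 3.22·sin53.8° = 2.598 m, counterclockwise.
Setting net torque to zero: N × 2.598 = 1170 → N = 450 N.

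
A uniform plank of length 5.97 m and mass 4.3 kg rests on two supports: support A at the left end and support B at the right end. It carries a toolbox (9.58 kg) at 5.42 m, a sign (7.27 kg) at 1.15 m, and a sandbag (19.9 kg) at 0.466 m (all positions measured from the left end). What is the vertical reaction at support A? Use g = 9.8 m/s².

R_A ≈ 267 N

Taking torques about support B:
Beam weight: 4.3 × 9.8 = 42.14 N down at 2.985 m → arm 2.985 m, τ = 42.14 × 2.985 = 125.8 N·m counterclockwise.
Toolbox: 9.58 × 9.8 = 93.88 N down at 5.42 m → arm 0.55 m, τ = 93.88 × 0.55 = 51.63 N·m counterclockwise.
Sign: 7.27 × 9.8 = 71.25 N down at 1.15 m → arm 4.82 m, τ = 71.25 × 4.82 = 343.4 N·m counterclockwise.
Sandbag: 19.9 × 9.8 = 195 N down at 0.466 m → arm 5.504 m, τ = 195 × 5.504 = 1073 N·m counterclockwise.
Net load moment about support B = 1594 N·m counterclockwise.
Reaction R at support A is upward at 0 m, arm 5.97 m → moment R × 5.97 clockwise.
Στ = 0 ⇒ R × 5.97 = 1594 ⇒ R = 267 N.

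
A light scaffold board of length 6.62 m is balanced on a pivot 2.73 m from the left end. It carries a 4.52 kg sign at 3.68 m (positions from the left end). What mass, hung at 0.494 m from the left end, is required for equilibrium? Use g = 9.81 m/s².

m ≈ 1.92 kg

Take moments about the pivot (at 2.73 m from the left end).
Sign: 4.52 × 9.81 = 44.34 N down at 3.68 m → arm 0.95 m, τ = 44.34 × 0.95 = 42.12 N·m clockwise.
Net moment of known loads = 42.12 N·m clockwise.
An unknown mass m at 0.494 m has arm 2.236 m; its moment is m·g·2.236 counterclockwise.
For rotational equilibrium, m × 9.81 × 2.236 = 42.12, so m = 42.12 / (9.81 × 2.236) = 1.92 kg.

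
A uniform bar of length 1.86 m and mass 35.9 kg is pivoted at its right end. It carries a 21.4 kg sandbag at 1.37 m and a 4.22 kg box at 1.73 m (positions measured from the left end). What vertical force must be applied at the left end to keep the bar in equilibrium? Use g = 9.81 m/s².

Take moments about the right end.
Beam weight: 35.9 × 9.81 = 352.2 N down at 0.93 m → arm 0.93 m, τ = 352.2 × 0.93 = 327.5 N·m counterclockwise.
Sandbag: 21.4 × 9.81 = 209.9 N down at 1.37 m → arm 0.49 m, τ = 209.9 × 0.49 = 102.9 N·m counterclockwise.
Box: 4.22 × 9.81 = 41.4 N down at 1.73 m → arm 0.13 m, τ = 41.4 × 0.13 = 5.382 N·m counterclockwise.
Net moment of the loads = 435.8 N·m counterclockwise.
The upward force F acts at the left end, arm 1.86 m, giving F × 1.86 clockwise.
For rotational equilibrium, F × 1.86 = 435.8, so F = 435.8 / 1.86 = 234 N.

F ≈ 234 N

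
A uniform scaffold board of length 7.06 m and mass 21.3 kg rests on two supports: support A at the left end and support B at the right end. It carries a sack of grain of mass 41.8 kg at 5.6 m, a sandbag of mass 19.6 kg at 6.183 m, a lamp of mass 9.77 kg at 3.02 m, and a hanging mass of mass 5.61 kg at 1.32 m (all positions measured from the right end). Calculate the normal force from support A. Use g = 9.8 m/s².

R_A ≈ 649 N

Sum moments about support B (its reaction then has zero moment arm).
Beam weight: 21.3 × 9.8 = 208.7 N down at 3.53 m → arm 3.53 m, τ = 208.7 × 3.53 = 736.7 N·m counterclockwise.
Sack of grain: 41.8 × 9.8 = 409.6 N down at 5.6 m → arm 5.6 m, τ = 409.6 × 5.6 = 2294 N·m counterclockwise.
Sandbag: 19.6 × 9.8 = 192.1 N down at 6.183 m → arm 6.183 m, τ = 192.1 × 6.183 = 1188 N·m counterclockwise.
Lamp: 9.77 × 9.8 = 95.75 N down at 3.02 m → arm 3.02 m, τ = 95.75 × 3.02 = 289.2 N·m counterclockwise.
Hanging mass: 5.61 × 9.8 = 54.98 N down at 1.32 m → arm 1.32 m, τ = 54.98 × 1.32 = 72.57 N·m counterclockwise.
Net load moment about support B = 4580 N·m counterclockwise.
Reaction R at support A is upward at 7.06 m, arm 7.06 m → moment R × 7.06 clockwise.
For rotational equilibrium, R × 7.06 = 4580, so R = 649 N.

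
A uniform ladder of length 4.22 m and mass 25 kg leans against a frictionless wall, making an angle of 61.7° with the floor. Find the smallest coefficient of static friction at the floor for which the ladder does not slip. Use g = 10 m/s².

Take moments about the foot of the ladder.
Ladder weight 25×10 = 250 N acts at 2.11 m along the ladder; its horizontal arm is 2.11·cos61.7° = 1 m → τ = 250 N·m clockwise.
Wall normal N acts horizontally at the top; its moment arm is the height L sinθ = 4.22·sin61.7° = 3.716 m, counterclockwise.
For rotational equilibrium, N × 3.716 = 250, so N = 67.28 N.
ΣFx = 0 ⇒ f = N_wall = 67.28 N. ΣFy = 0 ⇒ N_floor = 250 N.
μ_min = f / N_floor = 67.28 / 250 = 0.269.

μ_min ≈ 0.269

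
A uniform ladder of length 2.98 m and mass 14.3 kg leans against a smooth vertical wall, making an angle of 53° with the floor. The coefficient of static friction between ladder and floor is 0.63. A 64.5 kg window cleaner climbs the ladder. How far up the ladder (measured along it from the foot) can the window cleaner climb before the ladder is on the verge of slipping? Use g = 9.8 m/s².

Sum moments about the foot of the ladder (the floor normal and friction both act there and drop out).
Ladder weight 14.3×9.8 = 140.1 N acts at 1.49 m along the ladder; its horizontal arm is 1.49·cos53° = 0.8967 m → τ = 125.6 N·m clockwise.
Window cleaner weight 64.5×9.8 = 632.1 N at distance d → arm d·cos53° → τ = 632.1·d·0.6018 clockwise.
Wall normal N at the top has arm L sinθ = 2.38 m counterclockwise, so Στ = 0 gives N·2.38 = 125.6 + 380.4·d.
ΣFy = 0 ⇒ N_floor = 772.2 N, so the maximum friction is μ_s·N_floor = 0.63×772.2 = 486.5 N. ΣFx = 0 ⇒ N_wall = f, so at the slipping point N = 486.5 N.
Substituting: 486.5×2.38 = 125.6 + 380.4·d ⇒ d = (1158 − 125.6) / 380.4 = 2.71 m.

d ≈ 2.71 m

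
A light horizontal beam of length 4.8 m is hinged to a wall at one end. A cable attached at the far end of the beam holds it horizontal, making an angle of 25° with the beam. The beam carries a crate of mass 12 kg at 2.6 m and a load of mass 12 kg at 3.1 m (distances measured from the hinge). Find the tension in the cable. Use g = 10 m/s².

T ≈ 337 N

Take moments about the hinge.
Crate: 12 × 10 = 120 N down at 2.6 m → arm 2.6 m, τ = 120 × 2.6 = 312 N·m clockwise.
Load: 12 × 10 = 120 N down at 3.1 m → arm 3.1 m, τ = 120 × 3.1 = 372 N·m clockwise.
Total clockwise load moment = 684 N·m.
The cable tension T acts at 4.8 m; only its component perpendicular to the beam, T sinθ, produces torque. sin 25° = 0.4226.
Setting net torque to zero: T × 4.8 × 0.4226 = 684 → T = 684 / 2.028 = 337 N.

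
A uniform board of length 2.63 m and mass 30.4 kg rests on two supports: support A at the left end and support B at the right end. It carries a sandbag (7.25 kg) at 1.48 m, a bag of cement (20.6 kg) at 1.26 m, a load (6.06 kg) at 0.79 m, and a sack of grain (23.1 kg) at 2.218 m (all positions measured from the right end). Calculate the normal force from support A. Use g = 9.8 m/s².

About support B:
Beam weight: 30.4 × 9.8 = 297.9 N down at 1.315 m → arm 1.315 m, τ = 297.9 × 1.315 = 391.7 N·m counterclockwise.
Sandbag: 7.25 × 9.8 = 71.05 N down at 1.48 m → arm 1.48 m, τ = 71.05 × 1.48 = 105.2 N·m counterclockwise.
Bag of cement: 20.6 × 9.8 = 201.9 N down at 1.26 m → arm 1.26 m, τ = 201.9 × 1.26 = 254.4 N·m counterclockwise.
Load: 6.06 × 9.8 = 59.39 N down at 0.79 m → arm 0.79 m, τ = 59.39 × 0.79 = 46.92 N·m counterclockwise.
Sack of grain: 23.1 × 9.8 = 226.4 N down at 2.218 m → arm 2.218 m, τ = 226.4 × 2.218 = 502.2 N·m counterclockwise.
Net load moment about support B = 1300 N·m counterclockwise.
Reaction R at support A is upward at 2.63 m, arm 2.63 m → moment R × 2.63 clockwise.
Setting net torque to zero: R × 2.63 = 1300 → R = 494 N.

R_A ≈ 494 N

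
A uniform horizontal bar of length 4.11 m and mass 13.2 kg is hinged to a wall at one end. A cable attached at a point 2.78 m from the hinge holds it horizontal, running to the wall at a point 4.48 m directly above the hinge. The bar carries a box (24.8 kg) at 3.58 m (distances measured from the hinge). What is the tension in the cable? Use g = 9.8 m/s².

T ≈ 481 N

Choose the hinge as the axis so the unknown hinge reaction has zero arm there.
Beam weight: 13.2 × 9.8 = 129.4 N down at 2.055 m → arm 2.055 m, τ = 129.4 × 2.055 = 265.9 N·m clockwise.
Box: 24.8 × 9.8 = 243 N down at 3.58 m → arm 3.58 m, τ = 243 × 3.58 = 869.9 N·m clockwise.
Total clockwise load moment = 1136 N·m.
The cable tension T acts at 2.78 m; only its component perpendicular to the bar, T sinθ, produces torque. sinθ = h/√(h²+d²) = 4.48/√(4.48²+2.78²) = 0.8497.
Setting net torque to zero: T × 2.78 × 0.8497 = 1136 → T = 1136 / 2.362 = 481 N.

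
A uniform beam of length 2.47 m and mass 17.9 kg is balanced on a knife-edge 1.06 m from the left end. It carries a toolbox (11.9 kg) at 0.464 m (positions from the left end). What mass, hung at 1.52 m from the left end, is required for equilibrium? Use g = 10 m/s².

Taking torques about the knife-edge (at 1.06 m from the left end):
Beam weight: 17.9 × 10 = 179 N down at 1.235 m → arm 0.175 m, τ = 179 × 0.175 = 31.32 N·m clockwise.
Toolbox: 11.9 × 10 = 119 N down at 0.464 m → arm 0.596 m, τ = 119 × 0.596 = 70.92 N·m counterclockwise.
Net moment of known loads = 39.6 N·m counterclockwise.
An unknown mass m at 1.52 m has arm 0.46 m; its moment is m·g·0.46 clockwise.
Balancing moments: m × 10 × 0.46 = 39.6, giving m = 39.6 / (10 × 0.46) = 8.61 kg.

m ≈ 8.61 kg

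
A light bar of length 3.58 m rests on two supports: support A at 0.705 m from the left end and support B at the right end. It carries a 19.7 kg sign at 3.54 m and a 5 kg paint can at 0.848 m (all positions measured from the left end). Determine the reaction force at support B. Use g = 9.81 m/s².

R_B ≈ 193 N

Taking torques about support A:
Sign: 19.7 × 9.81 = 193.3 N down at 3.54 m → arm 2.835 m, τ = 193.3 × 2.835 = 548 N·m clockwise.
Paint can: 5 × 9.81 = 49.05 N down at 0.848 m → arm 0.143 m, τ = 49.05 × 0.143 = 7.014 N·m clockwise.
Net load moment about support A = 555 N·m clockwise.
Reaction R at support B is upward at 3.58 m, arm 2.875 m → moment R × 2.875 counterclockwise.
For rotational equilibrium, R × 2.875 = 555, so R = 193 N.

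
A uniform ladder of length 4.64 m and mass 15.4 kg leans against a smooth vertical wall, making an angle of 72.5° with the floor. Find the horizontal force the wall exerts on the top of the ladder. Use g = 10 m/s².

About the foot of the ladder:
Ladder weight 15.4×10 = 154 N acts at 2.32 m along the ladder; its horizontal arm is 2.32·cos72.5° = 0.6976 m → τ = 107.4 N·m clockwise.
Wall normal N acts horizontally at the top; its moment arm is the height L sinθ = 4.64·sin72.5° = 4.425 m, counterclockwise.
Στ = 0 ⇒ N × 4.425 = 107.4 ⇒ N = 24.3 N.

N_wall ≈ 24.3 N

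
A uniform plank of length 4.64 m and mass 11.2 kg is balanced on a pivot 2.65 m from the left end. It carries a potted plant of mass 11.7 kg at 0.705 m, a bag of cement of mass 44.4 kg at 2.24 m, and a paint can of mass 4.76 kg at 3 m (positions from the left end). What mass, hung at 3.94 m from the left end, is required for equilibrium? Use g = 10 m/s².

m ≈ 33.3 kg

About the pivot (at 2.65 m from the left end):
Beam weight: 11.2 × 10 = 112 N down at 2.32 m → arm 0.33 m, τ = 112 × 0.33 = 36.96 N·m counterclockwise.
Potted plant: 11.7 × 10 = 117 N down at 0.705 m → arm 1.945 m, τ = 117 × 1.945 = 227.6 N·m counterclockwise.
Bag of cement: 44.4 × 10 = 444 N down at 2.24 m → arm 0.41 m, τ = 444 × 0.41 = 182 N·m counterclockwise.
Paint can: 4.76 × 10 = 47.6 N down at 3 m → arm 0.35 m, τ = 47.6 × 0.35 = 16.66 N·m clockwise.
Net moment of known loads = 429.9 N·m counterclockwise.
An unknown mass m at 3.94 m has arm 1.29 m; its moment is m·g·1.29 clockwise.
Στ = 0 ⇒ m × 10 × 1.29 = 429.9 ⇒ m = 429.9 / (10 × 1.29) = 33.3 kg.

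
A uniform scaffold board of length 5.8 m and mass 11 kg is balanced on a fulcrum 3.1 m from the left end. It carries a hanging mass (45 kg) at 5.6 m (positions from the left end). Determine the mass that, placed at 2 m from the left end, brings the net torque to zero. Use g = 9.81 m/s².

Take moments about the fulcrum (at 3.1 m from the left end).
Beam weight: 11 × 9.81 = 107.9 N down at 2.9 m → arm 0.2 m, τ = 107.9 × 0.2 = 21.58 N·m counterclockwise.
Hanging mass: 45 × 9.81 = 441.5 N down at 5.6 m → arm 2.5 m, τ = 441.5 × 2.5 = 1104 N·m clockwise.
Net moment of known loads = 1082 N·m clockwise.
An unknown mass m at 2 m has arm 1.1 m; its moment is m·g·1.1 counterclockwise.
Στ = 0 ⇒ m × 9.81 × 1.1 = 1082 ⇒ m = 1082 / (9.81 × 1.1) = 100 kg.

m ≈ 100 kg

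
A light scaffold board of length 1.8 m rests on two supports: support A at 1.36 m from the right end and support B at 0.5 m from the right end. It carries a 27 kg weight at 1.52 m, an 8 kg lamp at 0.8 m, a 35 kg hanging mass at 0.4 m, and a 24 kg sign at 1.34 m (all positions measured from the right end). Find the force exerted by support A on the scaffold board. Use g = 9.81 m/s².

About support B:
Weight: 27 × 9.81 = 264.9 N down at 1.52 m → arm 1.02 m, τ = 264.9 × 1.02 = 270.2 N·m counterclockwise.
Lamp: 8 × 9.81 = 78.48 N down at 0.8 m → arm 0.3 m, τ = 78.48 × 0.3 = 23.54 N·m counterclockwise.
Hanging mass: 35 × 9.81 = 343.4 N down at 0.4 m → arm 0.1 m, τ = 343.4 × 0.1 = 34.34 N·m clockwise.
Sign: 24 × 9.81 = 235.4 N down at 1.34 m → arm 0.84 m, τ = 235.4 × 0.84 = 197.7 N·m counterclockwise.
Net load moment about support B = 457.1 N·m counterclockwise.
Reaction R at support A is upward at 1.36 m, arm 0.86 m → moment R × 0.86 clockwise.
Balancing moments: R × 0.86 = 457.1, giving R = 532 N.

R_A ≈ 532 N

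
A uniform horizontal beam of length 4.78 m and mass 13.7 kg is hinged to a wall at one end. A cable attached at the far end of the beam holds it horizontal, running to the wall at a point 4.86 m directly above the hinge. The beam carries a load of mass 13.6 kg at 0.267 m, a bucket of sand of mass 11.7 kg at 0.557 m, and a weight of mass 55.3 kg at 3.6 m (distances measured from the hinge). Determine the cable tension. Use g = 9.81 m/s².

Take moments about the hinge.
Beam weight: 13.7 × 9.81 = 134.4 N down at 2.39 m → arm 2.39 m, τ = 134.4 × 2.39 = 321.2 N·m clockwise.
Load: 13.6 × 9.81 = 133.4 N down at 0.267 m → arm 0.267 m, τ = 133.4 × 0.267 = 35.62 N·m clockwise.
Bucket of sand: 11.7 × 9.81 = 114.8 N down at 0.557 m → arm 0.557 m, τ = 114.8 × 0.557 = 63.94 N·m clockwise.
Weight: 55.3 × 9.81 = 542.5 N down at 3.6 m → arm 3.6 m, τ = 542.5 × 3.6 = 1953 N·m clockwise.
Total clockwise load moment = 2374 N·m.
The cable tension T acts at 4.78 m; only its component perpendicular to the beam, T sinθ, produces torque. sinθ = h/√(h²+d²) = 4.86/√(4.86²+4.78²) = 0.713.
Balancing moments: T × 4.78 × 0.713 = 2374, giving T = 2374 / 3.408 = 697 N.

T ≈ 697 N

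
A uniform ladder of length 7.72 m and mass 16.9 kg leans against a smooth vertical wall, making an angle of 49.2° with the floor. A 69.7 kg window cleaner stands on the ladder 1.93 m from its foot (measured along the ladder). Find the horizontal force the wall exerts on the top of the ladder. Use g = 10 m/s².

N_wall ≈ 223 N

About the foot of the ladder:
Ladder weight 16.9×10 = 169 N acts at 3.86 m along the ladder; its horizontal arm is 3.86·cos49.2° = 2.522 m → τ = 426.2 N·m clockwise.
Window cleaner: 69.7×10 = 697 N at 1.93 m → arm 1.261 m → τ = 878.9 N·m clockwise.
Wall normal N acts horizontally at the top; its moment arm is the height L sinθ = 7.72·sin49.2° = 5.844 m, counterclockwise.
Setting net torque to zero: N × 5.844 = 1305 → N = 223 N.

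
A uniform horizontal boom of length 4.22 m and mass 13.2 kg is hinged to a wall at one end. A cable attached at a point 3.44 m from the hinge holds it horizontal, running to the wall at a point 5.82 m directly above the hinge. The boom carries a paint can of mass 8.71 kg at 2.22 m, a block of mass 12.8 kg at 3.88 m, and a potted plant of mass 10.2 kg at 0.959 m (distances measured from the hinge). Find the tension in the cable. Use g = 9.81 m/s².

T ≈ 353 N

Taking torques about the hinge:
Beam weight: 13.2 × 9.81 = 129.5 N down at 2.11 m → arm 2.11 m, τ = 129.5 × 2.11 = 273.2 N·m clockwise.
Paint can: 8.71 × 9.81 = 85.45 N down at 2.22 m → arm 2.22 m, τ = 85.45 × 2.22 = 189.7 N·m clockwise.
Block: 12.8 × 9.81 = 125.6 N down at 3.88 m → arm 3.88 m, τ = 125.6 × 3.88 = 487.3 N·m clockwise.
Potted plant: 10.2 × 9.81 = 100.1 N down at 0.959 m → arm 0.959 m, τ = 100.1 × 0.959 = 96 N·m clockwise.
Total clockwise load moment = 1046 N·m.
The cable tension T acts at 3.44 m; only its component perpendicular to the boom, T sinθ, produces torque. sinθ = h/√(h²+d²) = 5.82/√(5.82²+3.44²) = 0.8609.
For rotational equilibrium, T × 3.44 × 0.8609 = 1046, so T = 1046 / 2.961 = 353 N.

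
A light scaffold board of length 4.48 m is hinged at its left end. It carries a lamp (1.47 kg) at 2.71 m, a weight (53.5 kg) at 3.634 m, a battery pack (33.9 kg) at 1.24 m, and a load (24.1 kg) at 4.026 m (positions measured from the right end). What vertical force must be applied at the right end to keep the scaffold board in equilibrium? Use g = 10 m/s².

F ≈ 376 N

About the left end:
Lamp: 1.47 × 10 = 14.7 N down at 2.71 m → arm 1.77 m, τ = 14.7 × 1.77 = 26.02 N·m clockwise.
Weight: 53.5 × 10 = 535 N down at 3.634 m → arm 0.846 m, τ = 535 × 0.846 = 452.6 N·m clockwise.
Battery pack: 33.9 × 10 = 339 N down at 1.24 m → arm 3.24 m, τ = 339 × 3.24 = 1098 N·m clockwise.
Load: 24.1 × 10 = 241 N down at 4.026 m → arm 0.454 m, τ = 241 × 0.454 = 109.4 N·m clockwise.
Net moment of the loads = 1686 N·m clockwise.
The upward force F acts at the right end, arm 4.48 m, giving F × 4.48 counterclockwise.
For rotational equilibrium, F × 4.48 = 1686, so F = 1686 / 4.48 = 376 N.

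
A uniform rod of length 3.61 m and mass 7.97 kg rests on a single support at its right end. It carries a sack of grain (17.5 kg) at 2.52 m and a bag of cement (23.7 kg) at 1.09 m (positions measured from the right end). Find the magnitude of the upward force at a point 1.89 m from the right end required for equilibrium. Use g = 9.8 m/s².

Taking torques about the right end:
Beam weight: 7.97 × 9.8 = 78.11 N down at 1.805 m → arm 1.805 m, τ = 78.11 × 1.805 = 141 N·m counterclockwise.
Sack of grain: 17.5 × 9.8 = 171.5 N down at 2.52 m → arm 2.52 m, τ = 171.5 × 2.52 = 432.2 N·m counterclockwise.
Bag of cement: 23.7 × 9.8 = 232.3 N down at 1.09 m → arm 1.09 m, τ = 232.3 × 1.09 = 253.2 N·m counterclockwise.
Net moment of the loads = 826.4 N·m counterclockwise.
The upward force F acts at a point 1.89 m from the right end, arm 1.89 m, giving F × 1.89 clockwise.
Balancing moments: F × 1.89 = 826.4, giving F = 826.4 / 1.89 = 437 N.

F ≈ 437 N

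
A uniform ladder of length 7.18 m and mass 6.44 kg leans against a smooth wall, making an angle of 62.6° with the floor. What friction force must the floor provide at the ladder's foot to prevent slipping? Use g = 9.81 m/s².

f ≈ 16.4 N

Take moments about the foot of the ladder.
Ladder weight 6.44×9.81 = 63.18 N acts at 3.59 m along the ladder; its horizontal arm is 3.59·cos62.6° = 1.652 m → τ = 104.4 N·m clockwise.
Wall normal N acts horizontally at the top; its moment arm is the height L sinθ = 7.18·sin62.6° = 6.375 m, counterclockwise.
Setting net torque to zero: N × 6.375 = 104.4 → N = 16.4 N.
ΣFx = 0: friction at the foot balances the wall's push, so f = N_wall = 16.4 N.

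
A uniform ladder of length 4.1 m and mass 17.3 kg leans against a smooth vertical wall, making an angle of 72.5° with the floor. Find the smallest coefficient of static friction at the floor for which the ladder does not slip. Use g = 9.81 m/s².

μ_min ≈ 0.158

About the foot of the ladder:
Ladder weight 17.3×9.81 = 169.7 N acts at 2.05 m along the ladder; its horizontal arm is 2.05·cos72.5° = 0.6164 m → τ = 104.6 N·m clockwise.
Wall normal N acts horizontally at the top; its moment arm is the height L sinθ = 4.1·sin72.5° = 3.91 m, counterclockwise.
Setting net torque to zero: N × 3.91 = 104.6 → N = 26.75 N.
ΣFx = 0 ⇒ f = N_wall = 26.75 N. ΣFy = 0 ⇒ N_floor = 169.7 N.
μ_min = f / N_floor = 26.75 / 169.7 = 0.158.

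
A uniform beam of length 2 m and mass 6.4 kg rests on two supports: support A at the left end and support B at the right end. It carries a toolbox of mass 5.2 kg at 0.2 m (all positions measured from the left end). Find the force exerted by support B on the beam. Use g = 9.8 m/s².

Taking torques about support A:
Beam weight: 6.4 × 9.8 = 62.72 N down at 1 m → arm 1 m, τ = 62.72 × 1 = 62.72 N·m clockwise.
Toolbox: 5.2 × 9.8 = 50.96 N down at 0.2 m → arm 0.2 m, τ = 50.96 × 0.2 = 10.19 N·m clockwise.
Net load moment about support A = 72.91 N·m clockwise.
Reaction R at support B is upward at 2 m, arm 2 m → moment R × 2 counterclockwise.
Στ = 0 ⇒ R × 2 = 72.91 ⇒ R = 36.5 N.

R_B ≈ 36.5 N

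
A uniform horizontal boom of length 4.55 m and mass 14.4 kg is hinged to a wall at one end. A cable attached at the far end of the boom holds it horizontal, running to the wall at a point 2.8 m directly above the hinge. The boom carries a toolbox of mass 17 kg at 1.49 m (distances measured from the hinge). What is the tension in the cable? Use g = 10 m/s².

T ≈ 244 N

About the hinge:
Beam weight: 14.4 × 10 = 144 N down at 2.275 m → arm 2.275 m, τ = 144 × 2.275 = 327.6 N·m clockwise.
Toolbox: 17 × 10 = 170 N down at 1.49 m → arm 1.49 m, τ = 170 × 1.49 = 253.3 N·m clockwise.
Total clockwise load moment = 580.9 N·m.
The cable tension T acts at 4.55 m; only its component perpendicular to the boom, T sinθ, produces torque. sinθ = h/√(h²+d²) = 2.8/√(2.8²+4.55²) = 0.5241.
Setting net torque to zero: T × 4.55 × 0.5241 = 580.9 → T = 580.9 / 2.385 = 244 N.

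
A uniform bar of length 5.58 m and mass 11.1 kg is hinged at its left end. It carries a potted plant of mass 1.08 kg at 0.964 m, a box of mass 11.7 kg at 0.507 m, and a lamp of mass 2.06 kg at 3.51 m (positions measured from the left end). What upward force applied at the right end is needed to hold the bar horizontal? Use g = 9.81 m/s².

F ≈ 79.4 N

About the left end:
Beam weight: 11.1 × 9.81 = 108.9 N down at 2.79 m → arm 2.79 m, τ = 108.9 × 2.79 = 303.8 N·m clockwise.
Potted plant: 1.08 × 9.81 = 10.59 N down at 0.964 m → arm 0.964 m, τ = 10.59 × 0.964 = 10.21 N·m clockwise.
Box: 11.7 × 9.81 = 114.8 N down at 0.507 m → arm 0.507 m, τ = 114.8 × 0.507 = 58.2 N·m clockwise.
Lamp: 2.06 × 9.81 = 20.21 N down at 3.51 m → arm 3.51 m, τ = 20.21 × 3.51 = 70.94 N·m clockwise.
Net moment of the loads = 443.1 N·m clockwise.
The upward force F acts at the right end, arm 5.58 m, giving F × 5.58 counterclockwise.
Balancing moments: F × 5.58 = 443.1, giving F = 443.1 / 5.58 = 79.4 N.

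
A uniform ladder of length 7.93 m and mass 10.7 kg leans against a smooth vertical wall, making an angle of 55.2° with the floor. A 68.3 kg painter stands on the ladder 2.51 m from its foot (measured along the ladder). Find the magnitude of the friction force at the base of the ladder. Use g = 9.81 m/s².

About the foot of the ladder:
Ladder weight 10.7×9.81 = 105 N acts at 3.965 m along the ladder; its horizontal arm is 3.965·cos55.2° = 2.263 m → τ = 237.6 N·m clockwise.
Painter: 68.3×9.81 = 670 N at 2.51 m → arm 1.432 m → τ = 959.4 N·m clockwise.
Wall normal N acts horizontally at the top; its moment arm is the height L sinθ = 7.93·sin55.2° = 6.512 m, counterclockwise.
Στ = 0 ⇒ N × 6.512 = 1197 ⇒ N = 184 N.
ΣFx = 0: friction at the foot balances the wall's push, so f = N_wall = 184 N.

f ≈ 184 N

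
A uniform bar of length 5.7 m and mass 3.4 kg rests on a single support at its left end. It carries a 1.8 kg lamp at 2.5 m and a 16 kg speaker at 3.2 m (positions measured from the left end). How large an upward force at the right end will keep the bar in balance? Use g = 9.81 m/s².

Sum moments about the left end (the unknown pivot reaction has zero arm there).
Beam weight: 3.4 × 9.81 = 33.35 N down at 2.85 m → arm 2.85 m, τ = 33.35 × 2.85 = 95.05 N·m clockwise.
Lamp: 1.8 × 9.81 = 17.66 N down at 2.5 m → arm 2.5 m, τ = 17.66 × 2.5 = 44.15 N·m clockwise.
Speaker: 16 × 9.81 = 157 N down at 3.2 m → arm 3.2 m, τ = 157 × 3.2 = 502.4 N·m clockwise.
Net moment of the loads = 641.6 N·m clockwise.
The upward force F acts at the right end, arm 5.7 m, giving F × 5.7 counterclockwise.
For rotational equilibrium, F × 5.7 = 641.6, so F = 641.6 / 5.7 = 113 N.

F ≈ 113 N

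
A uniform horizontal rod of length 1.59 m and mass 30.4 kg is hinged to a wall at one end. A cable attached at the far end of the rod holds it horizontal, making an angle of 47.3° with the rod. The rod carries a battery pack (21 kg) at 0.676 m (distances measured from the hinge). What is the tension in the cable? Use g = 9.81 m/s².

Take moments about the hinge.
Beam weight: 30.4 × 9.81 = 298.2 N down at 0.795 m → arm 0.795 m, τ = 298.2 × 0.795 = 237.1 N·m clockwise.
Battery pack: 21 × 9.81 = 206 N down at 0.676 m → arm 0.676 m, τ = 206 × 0.676 = 139.3 N·m clockwise.
Total clockwise load moment = 376.4 N·m.
The cable tension T acts at 1.59 m; only its component perpendicular to the rod, T sinθ, produces torque. sin 47.3° = 0.7349.
Στ = 0 ⇒ T × 1.59 × 0.7349 = 376.4 ⇒ T = 376.4 / 1.168 = 322 N.

T ≈ 322 N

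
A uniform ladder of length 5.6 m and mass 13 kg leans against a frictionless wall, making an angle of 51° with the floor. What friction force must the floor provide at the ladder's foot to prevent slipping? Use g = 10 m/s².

f ≈ 52.6 N

Choose the foot of the ladder as the axis so the floor normal and friction both act there and drop out.
Ladder weight 13×10 = 130 N acts at 2.8 m along the ladder; its horizontal arm is 2.8·cos51° = 1.762 m → τ = 229.1 N·m clockwise.
Wall normal N acts horizontally at the top; its moment arm is the height L sinθ = 5.6·sin51° = 4.352 m, counterclockwise.
Balancing moments: N × 4.352 = 229.1, giving N = 52.6 N.
ΣFx = 0: friction at the foot balances the wall's push, so f = N_wall = 52.6 N.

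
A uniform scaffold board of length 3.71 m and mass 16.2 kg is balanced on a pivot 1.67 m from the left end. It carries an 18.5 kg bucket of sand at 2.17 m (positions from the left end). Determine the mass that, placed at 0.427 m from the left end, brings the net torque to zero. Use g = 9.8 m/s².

m ≈ 9.85 kg

Take moments about the pivot (at 1.67 m from the left end).
Beam weight: 16.2 × 9.8 = 158.8 N down at 1.855 m → arm 0.185 m, τ = 158.8 × 0.185 = 29.38 N·m clockwise.
Bucket of sand: 18.5 × 9.8 = 181.3 N down at 2.17 m → arm 0.5 m, τ = 181.3 × 0.5 = 90.65 N·m clockwise.
Net moment of known loads = 120 N·m clockwise.
An unknown mass m at 0.427 m has arm 1.243 m; its moment is m·g·1.243 counterclockwise.
For rotational equilibrium, m × 9.8 × 1.243 = 120, so m = 120 / (9.8 × 1.243) = 9.85 kg.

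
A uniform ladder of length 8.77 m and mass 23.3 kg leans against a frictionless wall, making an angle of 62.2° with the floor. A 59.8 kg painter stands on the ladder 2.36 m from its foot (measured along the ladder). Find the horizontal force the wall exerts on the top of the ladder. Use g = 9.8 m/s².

N_wall ≈ 143 N

Taking torques about the foot of the ladder:
Ladder weight 23.3×9.8 = 228.3 N acts at 4.385 m along the ladder; its horizontal arm is 4.385·cos62.2° = 2.045 m → τ = 466.9 N·m clockwise.
Painter: 59.8×9.8 = 586 N at 2.36 m → arm 1.101 m → τ = 645.2 N·m clockwise.
Wall normal N acts horizontally at the top; its moment arm is the height L sinθ = 8.77·sin62.2° = 7.758 m, counterclockwise.
Στ = 0 ⇒ N × 7.758 = 1112 ⇒ N = 143 N.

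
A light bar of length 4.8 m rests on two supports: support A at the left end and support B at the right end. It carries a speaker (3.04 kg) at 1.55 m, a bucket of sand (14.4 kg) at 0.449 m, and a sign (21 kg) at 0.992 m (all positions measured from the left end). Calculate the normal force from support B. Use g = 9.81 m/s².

R_B ≈ 65.4 N

Take moments about support A.
Speaker: 3.04 × 9.81 = 29.82 N down at 1.55 m → arm 1.55 m, τ = 29.82 × 1.55 = 46.22 N·m clockwise.
Bucket of sand: 14.4 × 9.81 = 141.3 N down at 0.449 m → arm 0.449 m, τ = 141.3 × 0.449 = 63.44 N·m clockwise.
Sign: 21 × 9.81 = 206 N down at 0.992 m → arm 0.992 m, τ = 206 × 0.992 = 204.4 N·m clockwise.
Net load moment about support A = 314.1 N·m clockwise.
Reaction R at support B is upward at 4.8 m, arm 4.8 m → moment R × 4.8 counterclockwise.
Setting net torque to zero: R × 4.8 = 314.1 → R = 65.4 N.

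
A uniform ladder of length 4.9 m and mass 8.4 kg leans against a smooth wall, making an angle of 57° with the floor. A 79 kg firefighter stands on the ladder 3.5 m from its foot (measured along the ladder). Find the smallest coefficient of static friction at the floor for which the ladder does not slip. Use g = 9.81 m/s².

μ_min ≈ 0.45

Taking torques about the foot of the ladder:
Ladder weight 8.4×9.81 = 82.4 N acts at 2.45 m along the ladder; its horizontal arm is 2.45·cos57° = 1.334 m → τ = 109.9 N·m clockwise.
Firefighter: 79×9.81 = 775 N at 3.5 m → arm 1.906 m → τ = 1477 N·m clockwise.
Wall normal N acts horizontally at the top; its moment arm is the height L sinθ = 4.9·sin57° = 4.109 m, counterclockwise.
Setting net torque to zero: N × 4.109 = 1587 → N = 386.2 N.
ΣFx = 0 ⇒ f = N_wall = 386.2 N. ΣFy = 0 ⇒ N_floor = 857.4 N.
μ_min = f / N_floor = 386.2 / 857.4 = 0.45.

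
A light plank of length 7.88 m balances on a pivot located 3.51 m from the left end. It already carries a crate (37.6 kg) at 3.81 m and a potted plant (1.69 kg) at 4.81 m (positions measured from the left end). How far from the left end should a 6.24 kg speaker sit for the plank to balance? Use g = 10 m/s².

Sum moments about the pivot (at 3.51 m from the left end) (the support reaction has zero arm there).
Crate: 37.6 × 10 = 376 N down at 3.81 m → arm 0.3 m, τ = 376 × 0.3 = 112.8 N·m clockwise.
Potted plant: 1.69 × 10 = 16.9 N down at 4.81 m → arm 1.3 m, τ = 16.9 × 1.3 = 21.97 N·m clockwise.
Net moment of existing loads = 134.8 N·m clockwise.
The speaker weighs 6.24 × 10 = 62.4 N and must supply an equal counterclockwise moment, so its lever arm about the pivot is 134.8 / 62.4 = 2.16 m.
That puts it at 3.51 − 2.16 = 1.35 m from the left end.

x ≈ 1.35 m from the left end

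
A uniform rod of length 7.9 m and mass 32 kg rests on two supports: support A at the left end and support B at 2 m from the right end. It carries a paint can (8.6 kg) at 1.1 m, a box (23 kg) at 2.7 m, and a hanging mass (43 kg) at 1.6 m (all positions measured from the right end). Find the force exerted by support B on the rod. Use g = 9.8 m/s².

R_B ≈ 956 N

About support A:
Beam weight: 32 × 9.8 = 313.6 N down at 3.95 m → arm 3.95 m, τ = 313.6 × 3.95 = 1239 N·m clockwise.
Paint can: 8.6 × 9.8 = 84.28 N down at 1.1 m → arm 6.8 m, τ = 84.28 × 6.8 = 573.1 N·m clockwise.
Box: 23 × 9.8 = 225.4 N down at 2.7 m → arm 5.2 m, τ = 225.4 × 5.2 = 1172 N·m clockwise.
Hanging mass: 43 × 9.8 = 421.4 N down at 1.6 m → arm 6.3 m, τ = 421.4 × 6.3 = 2655 N·m clockwise.
Net load moment about support A = 5639 N·m clockwise.
Reaction R at support B is upward at 2 m, arm 5.9 m → moment R × 5.9 counterclockwise.
Στ = 0 ⇒ R × 5.9 = 5639 ⇒ R = 956 N.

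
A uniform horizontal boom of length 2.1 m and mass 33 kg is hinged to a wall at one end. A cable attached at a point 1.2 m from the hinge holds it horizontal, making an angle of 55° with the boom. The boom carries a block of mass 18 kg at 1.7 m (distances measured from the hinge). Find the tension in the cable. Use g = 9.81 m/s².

T ≈ 651 N

Taking torques about the hinge:
Beam weight: 33 × 9.81 = 323.7 N down at 1.05 m → arm 1.05 m, τ = 323.7 × 1.05 = 339.9 N·m clockwise.
Block: 18 × 9.81 = 176.6 N down at 1.7 m → arm 1.7 m, τ = 176.6 × 1.7 = 300.2 N·m clockwise.
Total clockwise load moment = 640.1 N·m.
The cable tension T acts at 1.2 m; only its component perpendicular to the boom, T sinθ, produces torque. sin 55° = 0.8192.
Balancing moments: T × 1.2 × 0.8192 = 640.1, giving T = 640.1 / 0.983 = 651 N.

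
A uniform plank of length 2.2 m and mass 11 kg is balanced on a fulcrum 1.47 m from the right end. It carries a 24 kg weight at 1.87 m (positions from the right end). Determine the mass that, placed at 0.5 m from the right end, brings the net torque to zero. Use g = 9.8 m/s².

Sum moments about the fulcrum (at 1.47 m from the right end) (the support reaction has zero arm there).
Beam weight: 11 × 9.8 = 107.8 N down at 1.1 m → arm 0.37 m, τ = 107.8 × 0.37 = 39.89 N·m clockwise.
Weight: 24 × 9.8 = 235.2 N down at 1.87 m → arm 0.4 m, τ = 235.2 × 0.4 = 94.08 N·m counterclockwise.
Net moment of known loads = 54.19 N·m counterclockwise.
An unknown mass m at 0.5 m has arm 0.97 m; its moment is m·g·0.97 clockwise.
For rotational equilibrium, m × 9.8 × 0.97 = 54.19, so m = 54.19 / (9.8 × 0.97) = 5.7 kg.

m ≈ 5.7 kg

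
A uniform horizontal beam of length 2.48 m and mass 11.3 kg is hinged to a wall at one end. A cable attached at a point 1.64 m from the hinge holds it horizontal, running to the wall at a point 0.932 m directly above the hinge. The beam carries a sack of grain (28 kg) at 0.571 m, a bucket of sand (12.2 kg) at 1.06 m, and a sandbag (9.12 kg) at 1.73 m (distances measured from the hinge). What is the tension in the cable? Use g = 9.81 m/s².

Taking torques about the hinge:
Beam weight: 11.3 × 9.81 = 110.9 N down at 1.24 m → arm 1.24 m, τ = 110.9 × 1.24 = 137.5 N·m clockwise.
Sack of grain: 28 × 9.81 = 274.7 N down at 0.571 m → arm 0.571 m, τ = 274.7 × 0.571 = 156.9 N·m clockwise.
Bucket of sand: 12.2 × 9.81 = 119.7 N down at 1.06 m → arm 1.06 m, τ = 119.7 × 1.06 = 126.9 N·m clockwise.
Sandbag: 9.12 × 9.81 = 89.47 N down at 1.73 m → arm 1.73 m, τ = 89.47 × 1.73 = 154.8 N·m clockwise.
Total clockwise load moment = 576.1 N·m.
The cable tension T acts at 1.64 m; only its component perpendicular to the beam, T sinθ, produces torque. sinθ = h/√(h²+d²) = 0.932/√(0.932²+1.64²) = 0.4941.
Στ = 0 ⇒ T × 1.64 × 0.4941 = 576.1 ⇒ T = 576.1 / 0.8103 = 711 N.

T ≈ 711 N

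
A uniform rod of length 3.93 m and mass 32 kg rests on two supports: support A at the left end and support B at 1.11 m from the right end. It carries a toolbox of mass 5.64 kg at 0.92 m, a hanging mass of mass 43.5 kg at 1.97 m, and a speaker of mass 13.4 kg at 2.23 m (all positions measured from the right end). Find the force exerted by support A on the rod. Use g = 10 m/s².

R_A ≈ 279 N

About support B:
Beam weight: 32 × 10 = 320 N down at 1.965 m → arm 0.855 m, τ = 320 × 0.855 = 273.6 N·m counterclockwise.
Toolbox: 5.64 × 10 = 56.4 N down at 0.92 m → arm 0.19 m, τ = 56.4 × 0.19 = 10.72 N·m clockwise.
Hanging mass: 43.5 × 10 = 435 N down at 1.97 m → arm 0.86 m, τ = 435 × 0.86 = 374.1 N·m counterclockwise.
Speaker: 13.4 × 10 = 134 N down at 2.23 m → arm 1.12 m, τ = 134 × 1.12 = 150.1 N·m counterclockwise.
Net load moment about support B = 787.1 N·m counterclockwise.
Reaction R at support A is upward at 3.93 m, arm 2.82 m → moment R × 2.82 clockwise.
Στ = 0 ⇒ R × 2.82 = 787.1 ⇒ R = 279 N.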